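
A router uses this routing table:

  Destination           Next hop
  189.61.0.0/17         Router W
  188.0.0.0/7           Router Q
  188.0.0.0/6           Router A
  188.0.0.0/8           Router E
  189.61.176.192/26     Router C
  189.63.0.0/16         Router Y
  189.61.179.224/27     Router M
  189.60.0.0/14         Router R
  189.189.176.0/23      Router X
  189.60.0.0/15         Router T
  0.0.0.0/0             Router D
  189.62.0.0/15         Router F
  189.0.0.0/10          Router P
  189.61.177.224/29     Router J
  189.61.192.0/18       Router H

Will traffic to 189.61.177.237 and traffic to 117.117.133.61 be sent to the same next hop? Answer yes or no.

no

189.61.177.237: longest match 189.60.0.0/15 -> Router T
117.117.133.61: longest match 0.0.0.0/0 -> Router D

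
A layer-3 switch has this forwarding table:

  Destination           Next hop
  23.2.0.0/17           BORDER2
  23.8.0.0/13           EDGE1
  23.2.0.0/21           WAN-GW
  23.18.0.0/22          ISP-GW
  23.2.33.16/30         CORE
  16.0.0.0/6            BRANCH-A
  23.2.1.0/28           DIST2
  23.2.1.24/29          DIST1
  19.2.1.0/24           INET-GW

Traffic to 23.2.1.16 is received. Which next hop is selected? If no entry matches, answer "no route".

Routes whose prefix contains 23.2.1.16:
  23.2.0.0/17 (23.2.0.0 - 23.2.127.255) -> BORDER2
  23.2.0.0/21 (23.2.0.0 - 23.2.7.255) -> WAN-GW
More-specific entries that do NOT match:
  23.2.33.16/30 (23.2.33.16 - 23.2.33.19) does not contain 23.2.1.16
  23.2.1.24/29 (23.2.1.24 - 23.2.1.31) does not contain 23.2.1.16
  23.2.1.0/28 (23.2.1.0 - 23.2.1.15) does not contain 23.2.1.16
  19.2.1.0/24 (19.2.1.0 - 19.2.1.255) does not contain 23.2.1.16
  23.18.0.0/22 (23.18.0.0 - 23.18.3.255) does not contain 23.2.1.16
Longest matching prefix is /21 -> next hop WAN-GW.

WAN-GW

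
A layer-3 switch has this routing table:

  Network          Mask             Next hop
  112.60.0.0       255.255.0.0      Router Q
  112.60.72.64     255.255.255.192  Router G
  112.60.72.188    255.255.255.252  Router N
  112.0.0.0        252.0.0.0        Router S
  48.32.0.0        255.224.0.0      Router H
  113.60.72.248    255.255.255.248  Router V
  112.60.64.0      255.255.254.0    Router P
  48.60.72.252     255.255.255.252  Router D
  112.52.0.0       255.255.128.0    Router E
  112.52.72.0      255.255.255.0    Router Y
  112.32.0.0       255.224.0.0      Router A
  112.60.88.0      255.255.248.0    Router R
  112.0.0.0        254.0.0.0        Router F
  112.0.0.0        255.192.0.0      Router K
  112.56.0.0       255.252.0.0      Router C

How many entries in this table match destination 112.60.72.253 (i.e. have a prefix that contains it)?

5

Prefixes containing 112.60.72.253:
  112.0.0.0/6 (112.0.0.0 - 115.255.255.255)
  112.0.0.0/7 (112.0.0.0 - 113.255.255.255)
  112.0.0.0/10 (112.0.0.0 - 112.63.255.255)
  112.32.0.0/11 (112.32.0.0 - 112.63.255.255)
  112.60.0.0/16 (112.60.0.0 - 112.60.255.255)
Total matching entries: 5.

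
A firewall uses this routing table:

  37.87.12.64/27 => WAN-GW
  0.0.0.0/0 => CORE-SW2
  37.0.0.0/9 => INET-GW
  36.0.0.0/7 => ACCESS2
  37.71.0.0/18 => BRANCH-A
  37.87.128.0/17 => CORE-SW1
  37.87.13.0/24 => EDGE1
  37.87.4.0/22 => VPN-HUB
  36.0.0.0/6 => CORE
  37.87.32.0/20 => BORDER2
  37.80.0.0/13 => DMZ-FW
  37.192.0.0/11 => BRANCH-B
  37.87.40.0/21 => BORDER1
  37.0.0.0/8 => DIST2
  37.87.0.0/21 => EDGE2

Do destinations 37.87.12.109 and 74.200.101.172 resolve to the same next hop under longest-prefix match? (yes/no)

no

37.87.12.109: longest match 37.80.0.0/13 -> DMZ-FW
74.200.101.172: longest match 0.0.0.0/0 -> CORE-SW2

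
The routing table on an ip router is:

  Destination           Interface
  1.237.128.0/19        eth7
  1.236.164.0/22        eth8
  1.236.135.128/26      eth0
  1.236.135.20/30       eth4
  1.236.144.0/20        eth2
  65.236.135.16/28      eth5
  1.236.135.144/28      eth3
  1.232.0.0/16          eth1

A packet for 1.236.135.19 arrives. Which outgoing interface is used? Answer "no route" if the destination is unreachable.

No entry's prefix contains 1.236.135.19; there is no default route.

no route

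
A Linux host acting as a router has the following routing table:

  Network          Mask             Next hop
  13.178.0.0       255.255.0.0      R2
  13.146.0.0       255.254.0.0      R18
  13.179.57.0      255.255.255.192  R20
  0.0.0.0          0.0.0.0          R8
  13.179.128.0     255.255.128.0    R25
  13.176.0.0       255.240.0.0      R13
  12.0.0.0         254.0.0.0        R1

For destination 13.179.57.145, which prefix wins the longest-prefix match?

13.176.0.0/12

Entries matching 13.179.57.145:
  0.0.0.0/0 (default, matches everything)
  12.0.0.0/7 (12.0.0.0 - 13.255.255.255)
  13.176.0.0/12 (13.176.0.0 - 13.191.255.255)
Most specific is 13.176.0.0/12.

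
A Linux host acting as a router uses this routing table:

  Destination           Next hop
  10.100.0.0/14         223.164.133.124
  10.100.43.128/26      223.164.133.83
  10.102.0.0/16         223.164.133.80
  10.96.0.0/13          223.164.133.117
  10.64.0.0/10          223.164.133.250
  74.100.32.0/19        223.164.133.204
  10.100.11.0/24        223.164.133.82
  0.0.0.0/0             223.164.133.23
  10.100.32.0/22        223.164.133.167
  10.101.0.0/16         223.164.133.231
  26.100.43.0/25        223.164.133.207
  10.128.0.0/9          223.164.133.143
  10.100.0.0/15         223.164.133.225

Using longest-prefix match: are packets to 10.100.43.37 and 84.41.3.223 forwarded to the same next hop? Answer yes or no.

10.100.43.37: longest match 10.100.0.0/15 -> 223.164.133.225
84.41.3.223: longest match 0.0.0.0/0 -> 223.164.133.23

no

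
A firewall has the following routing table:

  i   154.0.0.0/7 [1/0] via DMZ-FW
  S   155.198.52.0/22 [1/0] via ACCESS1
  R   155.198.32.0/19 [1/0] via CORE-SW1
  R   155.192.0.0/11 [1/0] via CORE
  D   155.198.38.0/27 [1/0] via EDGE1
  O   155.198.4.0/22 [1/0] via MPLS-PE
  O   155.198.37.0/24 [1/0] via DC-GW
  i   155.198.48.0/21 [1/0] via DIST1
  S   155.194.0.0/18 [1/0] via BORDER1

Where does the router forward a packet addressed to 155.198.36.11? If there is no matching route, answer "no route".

Routes whose prefix contains 155.198.36.11:
  154.0.0.0/7 (154.0.0.0 - 155.255.255.255) -> DMZ-FW
  155.192.0.0/11 (155.192.0.0 - 155.223.255.255) -> CORE
  155.198.32.0/19 (155.198.32.0 - 155.198.63.255) -> CORE-SW1
More-specific entries that do NOT match:
  155.198.38.0/27 (155.198.38.0 - 155.198.38.31) does not contain 155.198.36.11
  155.198.37.0/24 (155.198.37.0 - 155.198.37.255) does not contain 155.198.36.11
  155.198.52.0/22 (155.198.52.0 - 155.198.55.255) does not contain 155.198.36.11
  155.198.4.0/22 (155.198.4.0 - 155.198.7.255) does not contain 155.198.36.11
  155.198.48.0/21 (155.198.48.0 - 155.198.55.255) does not contain 155.198.36.11
Longest matching prefix is /19 -> next hop CORE-SW1.

CORE-SW1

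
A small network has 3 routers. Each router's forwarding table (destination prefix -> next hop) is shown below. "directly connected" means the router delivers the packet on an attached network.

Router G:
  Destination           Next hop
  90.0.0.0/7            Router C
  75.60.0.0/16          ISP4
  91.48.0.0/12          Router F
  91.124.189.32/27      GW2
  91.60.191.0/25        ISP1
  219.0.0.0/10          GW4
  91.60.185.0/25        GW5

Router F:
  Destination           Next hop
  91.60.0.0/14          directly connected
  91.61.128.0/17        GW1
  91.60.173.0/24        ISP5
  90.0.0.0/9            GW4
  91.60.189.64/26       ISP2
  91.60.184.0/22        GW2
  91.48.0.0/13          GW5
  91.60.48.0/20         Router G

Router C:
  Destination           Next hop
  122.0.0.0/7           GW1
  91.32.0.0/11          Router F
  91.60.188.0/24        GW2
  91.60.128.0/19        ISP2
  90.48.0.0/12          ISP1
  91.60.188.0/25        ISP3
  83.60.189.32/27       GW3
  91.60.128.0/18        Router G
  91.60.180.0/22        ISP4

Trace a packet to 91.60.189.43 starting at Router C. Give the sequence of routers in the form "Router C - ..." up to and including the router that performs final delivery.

At Router C: longest match for 91.60.189.43 is 91.60.128.0/18 -> Router G
At Router G: longest match for 91.60.189.43 is 91.48.0.0/12 -> Router F
At Router F: longest match for 91.60.189.43 is 91.60.0.0/14 -> directly connected

Router C - Router G - Router F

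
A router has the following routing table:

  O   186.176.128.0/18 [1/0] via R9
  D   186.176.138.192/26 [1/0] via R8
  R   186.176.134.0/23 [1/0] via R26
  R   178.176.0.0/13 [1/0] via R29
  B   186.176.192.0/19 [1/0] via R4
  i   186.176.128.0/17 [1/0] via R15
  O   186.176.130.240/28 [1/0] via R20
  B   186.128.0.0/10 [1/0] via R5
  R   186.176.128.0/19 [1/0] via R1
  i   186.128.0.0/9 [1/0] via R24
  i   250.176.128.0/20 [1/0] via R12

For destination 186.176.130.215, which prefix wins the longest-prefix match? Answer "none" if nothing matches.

Entries matching 186.176.130.215:
  186.128.0.0/9 (186.128.0.0 - 186.255.255.255)
  186.128.0.0/10 (186.128.0.0 - 186.191.255.255)
  186.176.128.0/17 (186.176.128.0 - 186.176.255.255)
  186.176.128.0/18 (186.176.128.0 - 186.176.191.255)
  186.176.128.0/19 (186.176.128.0 - 186.176.159.255)
Most specific is 186.176.128.0/19.

186.176.128.0/19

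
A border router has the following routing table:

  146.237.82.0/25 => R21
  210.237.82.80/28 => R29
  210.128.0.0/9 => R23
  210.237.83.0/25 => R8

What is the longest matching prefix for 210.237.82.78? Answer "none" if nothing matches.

Entries matching 210.237.82.78:
  210.128.0.0/9 (210.128.0.0 - 210.255.255.255)
Most specific is 210.128.0.0/9.

210.128.0.0/9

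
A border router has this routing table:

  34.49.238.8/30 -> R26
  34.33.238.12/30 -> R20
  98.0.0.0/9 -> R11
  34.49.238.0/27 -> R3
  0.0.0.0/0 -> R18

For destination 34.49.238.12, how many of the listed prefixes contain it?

Prefixes containing 34.49.238.12:
  0.0.0.0/0 (default, matches everything)
  34.49.238.0/27 (34.49.238.0 - 34.49.238.31)
Total matching entries: 2.

2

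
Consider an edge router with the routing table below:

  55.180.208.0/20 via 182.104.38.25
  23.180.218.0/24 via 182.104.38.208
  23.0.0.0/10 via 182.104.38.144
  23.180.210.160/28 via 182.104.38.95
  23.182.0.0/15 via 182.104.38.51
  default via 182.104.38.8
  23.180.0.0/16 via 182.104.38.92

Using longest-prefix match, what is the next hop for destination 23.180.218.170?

Routes whose prefix contains 23.180.218.170:
  0.0.0.0/0 (default, matches everything) -> 182.104.38.8
  23.180.0.0/16 (23.180.0.0 - 23.180.255.255) -> 182.104.38.92
  23.180.218.0/24 (23.180.218.0 - 23.180.218.255) -> 182.104.38.208
More-specific entries that do NOT match:
  23.180.210.160/28 (23.180.210.160 - 23.180.210.175) does not contain 23.180.218.170
Longest matching prefix is /24 -> next hop 182.104.38.208.

182.104.38.208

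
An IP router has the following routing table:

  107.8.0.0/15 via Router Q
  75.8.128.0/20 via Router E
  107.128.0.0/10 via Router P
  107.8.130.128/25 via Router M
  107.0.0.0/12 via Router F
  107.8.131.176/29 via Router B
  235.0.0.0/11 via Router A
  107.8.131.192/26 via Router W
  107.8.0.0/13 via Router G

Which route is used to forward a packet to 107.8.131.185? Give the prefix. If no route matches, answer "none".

Entries matching 107.8.131.185:
  107.0.0.0/12 (107.0.0.0 - 107.15.255.255)
  107.8.0.0/13 (107.8.0.0 - 107.15.255.255)
  107.8.0.0/15 (107.8.0.0 - 107.9.255.255)
Most specific is 107.8.0.0/15.

107.8.0.0/15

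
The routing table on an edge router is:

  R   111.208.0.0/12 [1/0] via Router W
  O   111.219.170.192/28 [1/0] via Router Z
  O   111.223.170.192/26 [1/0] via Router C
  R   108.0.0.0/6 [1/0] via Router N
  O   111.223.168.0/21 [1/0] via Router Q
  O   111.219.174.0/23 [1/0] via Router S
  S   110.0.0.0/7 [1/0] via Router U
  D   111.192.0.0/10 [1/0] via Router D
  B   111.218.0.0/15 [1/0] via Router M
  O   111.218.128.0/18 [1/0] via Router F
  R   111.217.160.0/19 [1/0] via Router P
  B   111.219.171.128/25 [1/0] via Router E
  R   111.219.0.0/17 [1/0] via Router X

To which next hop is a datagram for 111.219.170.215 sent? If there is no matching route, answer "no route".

Routes whose prefix contains 111.219.170.215:
  108.0.0.0/6 (108.0.0.0 - 111.255.255.255) -> Router N
  110.0.0.0/7 (110.0.0.0 - 111.255.255.255) -> Router U
  111.192.0.0/10 (111.192.0.0 - 111.255.255.255) -> Router D
  111.208.0.0/12 (111.208.0.0 - 111.223.255.255) -> Router W
  111.218.0.0/15 (111.218.0.0 - 111.219.255.255) -> Router M
More-specific entries that do NOT match:
  111.219.170.192/28 (111.219.170.192 - 111.219.170.207) does not contain 111.219.170.215
  111.223.170.192/26 (111.223.170.192 - 111.223.170.255) does not contain 111.219.170.215
  111.219.171.128/25 (111.219.171.128 - 111.219.171.255) does not contain 111.219.170.215
  111.219.174.0/23 (111.219.174.0 - 111.219.175.255) does not contain 111.219.170.215
  111.223.168.0/21 (111.223.168.0 - 111.223.175.255) does not contain 111.219.170.215
  111.217.160.0/19 (111.217.160.0 - 111.217.191.255) does not contain 111.219.170.215
  111.218.128.0/18 (111.218.128.0 - 111.218.191.255) does not contain 111.219.170.215
  111.219.0.0/17 (111.219.0.0 - 111.219.127.255) does not contain 111.219.170.215
Longest matching prefix is /15 -> next hop Router M.

Router M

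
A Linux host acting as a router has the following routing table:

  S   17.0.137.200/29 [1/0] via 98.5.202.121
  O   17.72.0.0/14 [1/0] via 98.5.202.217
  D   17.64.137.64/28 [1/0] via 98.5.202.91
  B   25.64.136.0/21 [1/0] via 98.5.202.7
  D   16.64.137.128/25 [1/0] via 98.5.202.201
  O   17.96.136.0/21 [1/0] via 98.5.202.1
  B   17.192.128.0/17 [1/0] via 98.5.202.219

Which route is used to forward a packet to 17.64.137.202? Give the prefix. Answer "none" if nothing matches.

none

17.64.137.202 is outside every listed prefix and there is no default route.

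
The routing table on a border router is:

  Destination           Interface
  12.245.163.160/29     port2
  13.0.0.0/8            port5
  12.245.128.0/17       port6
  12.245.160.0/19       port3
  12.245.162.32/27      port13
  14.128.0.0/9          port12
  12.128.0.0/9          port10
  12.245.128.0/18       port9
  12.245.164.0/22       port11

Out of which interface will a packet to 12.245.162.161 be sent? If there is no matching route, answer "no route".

port3

Routes whose prefix contains 12.245.162.161:
  12.128.0.0/9 (12.128.0.0 - 12.255.255.255) -> port10
  12.245.128.0/17 (12.245.128.0 - 12.245.255.255) -> port6
  12.245.128.0/18 (12.245.128.0 - 12.245.191.255) -> port9
  12.245.160.0/19 (12.245.160.0 - 12.245.191.255) -> port3
More-specific entries that do NOT match:
  12.245.163.160/29 (12.245.163.160 - 12.245.163.167) does not contain 12.245.162.161
  12.245.162.32/27 (12.245.162.32 - 12.245.162.63) does not contain 12.245.162.161
  12.245.164.0/22 (12.245.164.0 - 12.245.167.255) does not contain 12.245.162.161
Longest matching prefix is /19 -> interface port3.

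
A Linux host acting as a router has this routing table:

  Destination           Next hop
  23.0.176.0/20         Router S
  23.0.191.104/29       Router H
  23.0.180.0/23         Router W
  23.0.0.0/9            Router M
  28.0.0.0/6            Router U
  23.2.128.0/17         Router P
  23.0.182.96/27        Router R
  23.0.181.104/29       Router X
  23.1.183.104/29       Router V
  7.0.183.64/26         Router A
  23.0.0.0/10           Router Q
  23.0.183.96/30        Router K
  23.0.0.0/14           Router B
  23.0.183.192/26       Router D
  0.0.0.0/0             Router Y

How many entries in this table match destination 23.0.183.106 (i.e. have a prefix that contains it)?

Prefixes containing 23.0.183.106:
  0.0.0.0/0 (default, matches everything)
  23.0.0.0/9 (23.0.0.0 - 23.127.255.255)
  23.0.0.0/10 (23.0.0.0 - 23.63.255.255)
  23.0.0.0/14 (23.0.0.0 - 23.3.255.255)
  23.0.176.0/20 (23.0.176.0 - 23.0.191.255)
Total matching entries: 5.

5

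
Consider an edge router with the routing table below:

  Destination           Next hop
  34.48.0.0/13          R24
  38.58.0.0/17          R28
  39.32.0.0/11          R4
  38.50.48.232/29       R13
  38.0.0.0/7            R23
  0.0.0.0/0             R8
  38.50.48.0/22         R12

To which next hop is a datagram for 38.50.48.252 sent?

Routes whose prefix contains 38.50.48.252:
  0.0.0.0/0 (default, matches everything) -> R8
  38.0.0.0/7 (38.0.0.0 - 39.255.255.255) -> R23
  38.50.48.0/22 (38.50.48.0 - 38.50.51.255) -> R12
More-specific entries that do NOT match:
  38.50.48.232/29 (38.50.48.232 - 38.50.48.239) does not contain 38.50.48.252
Longest matching prefix is /22 -> next hop R12.

R12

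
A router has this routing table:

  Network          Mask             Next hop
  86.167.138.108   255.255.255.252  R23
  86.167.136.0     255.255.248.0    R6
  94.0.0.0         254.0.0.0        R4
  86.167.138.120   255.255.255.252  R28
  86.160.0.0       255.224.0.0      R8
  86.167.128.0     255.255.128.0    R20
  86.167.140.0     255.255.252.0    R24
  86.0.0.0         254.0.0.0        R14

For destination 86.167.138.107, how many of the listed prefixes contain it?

Prefixes containing 86.167.138.107:
  86.0.0.0/7 (86.0.0.0 - 87.255.255.255)
  86.160.0.0/11 (86.160.0.0 - 86.191.255.255)
  86.167.128.0/17 (86.167.128.0 - 86.167.255.255)
  86.167.136.0/21 (86.167.136.0 - 86.167.143.255)
Total matching entries: 4.

4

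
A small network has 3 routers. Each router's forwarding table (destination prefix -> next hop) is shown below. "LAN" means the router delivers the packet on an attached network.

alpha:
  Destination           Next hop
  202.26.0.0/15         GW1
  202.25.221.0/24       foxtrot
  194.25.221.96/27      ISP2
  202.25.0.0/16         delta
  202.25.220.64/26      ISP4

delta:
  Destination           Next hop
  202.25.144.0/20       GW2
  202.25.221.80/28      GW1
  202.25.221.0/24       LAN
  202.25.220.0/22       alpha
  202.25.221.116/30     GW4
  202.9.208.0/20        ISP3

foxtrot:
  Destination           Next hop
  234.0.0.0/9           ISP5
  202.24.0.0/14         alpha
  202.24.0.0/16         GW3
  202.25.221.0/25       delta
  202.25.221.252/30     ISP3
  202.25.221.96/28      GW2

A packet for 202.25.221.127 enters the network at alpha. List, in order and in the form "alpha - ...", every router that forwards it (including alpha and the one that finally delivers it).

alpha - foxtrot - delta

At alpha: longest match for 202.25.221.127 is 202.25.221.0/24 -> foxtrot
At foxtrot: longest match for 202.25.221.127 is 202.25.221.0/25 -> delta
At delta: longest match for 202.25.221.127 is 202.25.221.0/24 -> LAN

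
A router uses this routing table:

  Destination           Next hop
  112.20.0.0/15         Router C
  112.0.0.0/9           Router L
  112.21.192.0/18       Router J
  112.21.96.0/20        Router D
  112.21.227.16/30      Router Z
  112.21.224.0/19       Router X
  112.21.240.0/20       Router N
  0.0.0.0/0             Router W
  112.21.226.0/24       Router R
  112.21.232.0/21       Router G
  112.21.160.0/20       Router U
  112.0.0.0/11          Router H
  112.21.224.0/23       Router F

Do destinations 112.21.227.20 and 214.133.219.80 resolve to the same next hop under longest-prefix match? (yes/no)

no

112.21.227.20: longest match 112.21.224.0/19 -> Router X
214.133.219.80: longest match 0.0.0.0/0 -> Router W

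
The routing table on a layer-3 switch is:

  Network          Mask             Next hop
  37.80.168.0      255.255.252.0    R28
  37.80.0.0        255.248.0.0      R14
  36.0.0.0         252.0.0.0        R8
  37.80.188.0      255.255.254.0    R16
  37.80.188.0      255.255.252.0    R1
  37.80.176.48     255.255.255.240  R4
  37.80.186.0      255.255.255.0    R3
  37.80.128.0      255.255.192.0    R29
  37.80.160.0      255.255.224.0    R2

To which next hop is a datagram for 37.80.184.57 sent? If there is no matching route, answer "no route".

Routes whose prefix contains 37.80.184.57:
  36.0.0.0/6 (36.0.0.0 - 39.255.255.255) -> R8
  37.80.0.0/13 (37.80.0.0 - 37.87.255.255) -> R14
  37.80.128.0/18 (37.80.128.0 - 37.80.191.255) -> R29
  37.80.160.0/19 (37.80.160.0 - 37.80.191.255) -> R2
More-specific entries that do NOT match:
  37.80.176.48/28 (37.80.176.48 - 37.80.176.63) does not contain 37.80.184.57
  37.80.186.0/24 (37.80.186.0 - 37.80.186.255) does not contain 37.80.184.57
  37.80.188.0/23 (37.80.188.0 - 37.80.189.255) does not contain 37.80.184.57
  37.80.168.0/22 (37.80.168.0 - 37.80.171.255) does not contain 37.80.184.57
  37.80.188.0/22 (37.80.188.0 - 37.80.191.255) does not contain 37.80.184.57
Longest matching prefix is /19 -> next hop R2.

R2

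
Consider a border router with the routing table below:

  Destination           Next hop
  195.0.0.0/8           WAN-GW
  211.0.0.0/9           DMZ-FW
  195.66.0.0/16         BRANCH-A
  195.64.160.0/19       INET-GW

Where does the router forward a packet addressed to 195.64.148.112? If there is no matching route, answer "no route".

Routes whose prefix contains 195.64.148.112:
  195.0.0.0/8 (195.0.0.0 - 195.255.255.255) -> WAN-GW
More-specific entries that do NOT match:
  195.64.160.0/19 (195.64.160.0 - 195.64.191.255) does not contain 195.64.148.112
  195.66.0.0/16 (195.66.0.0 - 195.66.255.255) does not contain 195.64.148.112
  211.0.0.0/9 (211.0.0.0 - 211.127.255.255) does not contain 195.64.148.112
Longest matching prefix is /8 -> next hop WAN-GW.

WAN-GW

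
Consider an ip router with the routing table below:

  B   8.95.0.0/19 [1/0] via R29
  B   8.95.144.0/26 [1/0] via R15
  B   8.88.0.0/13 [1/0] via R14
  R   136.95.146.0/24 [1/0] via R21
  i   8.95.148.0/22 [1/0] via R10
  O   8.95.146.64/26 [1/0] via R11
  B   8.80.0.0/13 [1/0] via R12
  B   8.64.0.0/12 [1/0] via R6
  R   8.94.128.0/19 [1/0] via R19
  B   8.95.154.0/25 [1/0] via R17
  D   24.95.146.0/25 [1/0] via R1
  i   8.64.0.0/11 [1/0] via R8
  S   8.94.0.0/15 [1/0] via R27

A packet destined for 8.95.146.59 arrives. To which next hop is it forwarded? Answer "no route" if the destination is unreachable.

Routes whose prefix contains 8.95.146.59:
  8.64.0.0/11 (8.64.0.0 - 8.95.255.255) -> R8
  8.88.0.0/13 (8.88.0.0 - 8.95.255.255) -> R14
  8.94.0.0/15 (8.94.0.0 - 8.95.255.255) -> R27
More-specific entries that do NOT match:
  8.95.144.0/26 (8.95.144.0 - 8.95.144.63) does not contain 8.95.146.59
  8.95.146.64/26 (8.95.146.64 - 8.95.146.127) does not contain 8.95.146.59
  8.95.154.0/25 (8.95.154.0 - 8.95.154.127) does not contain 8.95.146.59
  24.95.146.0/25 (24.95.146.0 - 24.95.146.127) does not contain 8.95.146.59
  136.95.146.0/24 (136.95.146.0 - 136.95.146.255) does not contain 8.95.146.59
  8.95.148.0/22 (8.95.148.0 - 8.95.151.255) does not contain 8.95.146.59
  8.95.0.0/19 (8.95.0.0 - 8.95.31.255) does not contain 8.95.146.59
  8.94.128.0/19 (8.94.128.0 - 8.94.159.255) does not contain 8.95.146.59
Longest matching prefix is /15 -> next hop R27.

R27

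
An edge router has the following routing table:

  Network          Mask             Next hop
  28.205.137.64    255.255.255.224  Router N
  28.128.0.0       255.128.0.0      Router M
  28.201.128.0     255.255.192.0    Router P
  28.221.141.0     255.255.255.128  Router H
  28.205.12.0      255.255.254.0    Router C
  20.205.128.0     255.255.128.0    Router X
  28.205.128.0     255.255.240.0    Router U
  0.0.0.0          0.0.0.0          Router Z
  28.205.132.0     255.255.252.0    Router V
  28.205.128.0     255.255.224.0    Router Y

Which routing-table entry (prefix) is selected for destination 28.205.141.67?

28.205.128.0/20

Entries matching 28.205.141.67:
  0.0.0.0/0 (default, matches everything)
  28.128.0.0/9 (28.128.0.0 - 28.255.255.255)
  28.205.128.0/19 (28.205.128.0 - 28.205.159.255)
  28.205.128.0/20 (28.205.128.0 - 28.205.143.255)
Most specific is 28.205.128.0/20.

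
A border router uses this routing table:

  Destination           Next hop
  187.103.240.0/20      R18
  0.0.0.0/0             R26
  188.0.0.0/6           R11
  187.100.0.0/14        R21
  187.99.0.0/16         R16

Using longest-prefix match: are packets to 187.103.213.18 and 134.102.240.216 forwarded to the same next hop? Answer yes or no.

187.103.213.18: longest match 187.100.0.0/14 -> R21
134.102.240.216: longest match 0.0.0.0/0 -> R26

no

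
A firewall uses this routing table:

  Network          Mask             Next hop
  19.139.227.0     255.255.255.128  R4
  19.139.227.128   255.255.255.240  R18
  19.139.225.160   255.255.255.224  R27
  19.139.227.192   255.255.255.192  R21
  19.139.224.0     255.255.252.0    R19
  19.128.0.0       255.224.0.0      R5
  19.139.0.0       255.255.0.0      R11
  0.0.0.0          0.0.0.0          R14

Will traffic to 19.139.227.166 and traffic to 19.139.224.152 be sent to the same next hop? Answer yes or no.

19.139.227.166: longest match 19.139.224.0/22 -> R19
19.139.224.152: longest match 19.139.224.0/22 -> R19

yes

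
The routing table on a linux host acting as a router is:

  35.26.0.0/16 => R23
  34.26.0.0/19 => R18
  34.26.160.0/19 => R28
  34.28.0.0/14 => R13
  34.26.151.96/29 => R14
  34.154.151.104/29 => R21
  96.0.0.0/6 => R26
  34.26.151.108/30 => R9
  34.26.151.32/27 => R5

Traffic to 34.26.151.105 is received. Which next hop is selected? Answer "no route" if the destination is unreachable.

no route

No entry's prefix contains 34.26.151.105; there is no default route.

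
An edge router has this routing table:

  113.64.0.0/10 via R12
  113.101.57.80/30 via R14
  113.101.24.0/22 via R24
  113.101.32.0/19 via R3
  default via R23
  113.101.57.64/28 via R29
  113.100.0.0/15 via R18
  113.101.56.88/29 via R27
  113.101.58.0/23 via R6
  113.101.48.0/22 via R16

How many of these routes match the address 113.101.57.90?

Prefixes containing 113.101.57.90:
  0.0.0.0/0 (default, matches everything)
  113.64.0.0/10 (113.64.0.0 - 113.127.255.255)
  113.100.0.0/15 (113.100.0.0 - 113.101.255.255)
  113.101.32.0/19 (113.101.32.0 - 113.101.63.255)
Total matching entries: 4.

4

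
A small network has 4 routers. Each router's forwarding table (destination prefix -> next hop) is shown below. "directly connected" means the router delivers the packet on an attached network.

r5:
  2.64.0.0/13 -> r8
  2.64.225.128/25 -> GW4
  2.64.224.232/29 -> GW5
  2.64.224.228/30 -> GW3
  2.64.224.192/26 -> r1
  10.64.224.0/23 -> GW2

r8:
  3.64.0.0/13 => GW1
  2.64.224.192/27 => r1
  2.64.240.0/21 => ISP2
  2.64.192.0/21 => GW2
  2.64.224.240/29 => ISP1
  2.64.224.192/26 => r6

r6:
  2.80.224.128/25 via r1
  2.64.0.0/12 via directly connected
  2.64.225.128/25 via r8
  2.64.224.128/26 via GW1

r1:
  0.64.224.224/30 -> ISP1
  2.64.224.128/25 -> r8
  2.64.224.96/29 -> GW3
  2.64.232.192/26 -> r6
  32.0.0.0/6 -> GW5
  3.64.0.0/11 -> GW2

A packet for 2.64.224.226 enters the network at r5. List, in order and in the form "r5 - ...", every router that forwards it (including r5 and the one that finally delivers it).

At r5: longest match for 2.64.224.226 is 2.64.224.192/26 -> r1
At r1: longest match for 2.64.224.226 is 2.64.224.128/25 -> r8
At r8: longest match for 2.64.224.226 is 2.64.224.192/26 -> r6
At r6: longest match for 2.64.224.226 is 2.64.0.0/12 -> directly connected

r5 - r1 - r8 - r6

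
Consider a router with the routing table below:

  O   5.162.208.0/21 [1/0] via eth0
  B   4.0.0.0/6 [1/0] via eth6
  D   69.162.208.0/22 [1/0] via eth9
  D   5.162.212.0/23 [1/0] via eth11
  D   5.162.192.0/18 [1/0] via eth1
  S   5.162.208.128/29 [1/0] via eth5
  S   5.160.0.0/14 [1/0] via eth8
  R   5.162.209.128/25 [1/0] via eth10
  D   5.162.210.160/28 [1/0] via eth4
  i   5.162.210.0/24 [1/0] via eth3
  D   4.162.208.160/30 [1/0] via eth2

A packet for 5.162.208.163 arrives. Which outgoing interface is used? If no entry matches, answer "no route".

eth0

Routes whose prefix contains 5.162.208.163:
  4.0.0.0/6 (4.0.0.0 - 7.255.255.255) -> eth6
  5.160.0.0/14 (5.160.0.0 - 5.163.255.255) -> eth8
  5.162.192.0/18 (5.162.192.0 - 5.162.255.255) -> eth1
  5.162.208.0/21 (5.162.208.0 - 5.162.215.255) -> eth0
More-specific entries that do NOT match:
  4.162.208.160/30 (4.162.208.160 - 4.162.208.163) does not contain 5.162.208.163
  5.162.208.128/29 (5.162.208.128 - 5.162.208.135) does not contain 5.162.208.163
  5.162.210.160/28 (5.162.210.160 - 5.162.210.175) does not contain 5.162.208.163
  5.162.209.128/25 (5.162.209.128 - 5.162.209.255) does not contain 5.162.208.163
  5.162.210.0/24 (5.162.210.0 - 5.162.210.255) does not contain 5.162.208.163
  5.162.212.0/23 (5.162.212.0 - 5.162.213.255) does not contain 5.162.208.163
  69.162.208.0/22 (69.162.208.0 - 69.162.211.255) does not contain 5.162.208.163
Longest matching prefix is /21 -> interface eth0.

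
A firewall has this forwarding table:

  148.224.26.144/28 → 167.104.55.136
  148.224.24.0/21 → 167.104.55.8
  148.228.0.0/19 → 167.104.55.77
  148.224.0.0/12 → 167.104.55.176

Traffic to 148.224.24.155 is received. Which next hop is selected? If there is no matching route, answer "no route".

Routes whose prefix contains 148.224.24.155:
  148.224.0.0/12 (148.224.0.0 - 148.239.255.255) -> 167.104.55.176
  148.224.24.0/21 (148.224.24.0 - 148.224.31.255) -> 167.104.55.8
More-specific entries that do NOT match:
  148.224.26.144/28 (148.224.26.144 - 148.224.26.159) does not contain 148.224.24.155
Longest matching prefix is /21 -> next hop 167.104.55.8.

167.104.55.8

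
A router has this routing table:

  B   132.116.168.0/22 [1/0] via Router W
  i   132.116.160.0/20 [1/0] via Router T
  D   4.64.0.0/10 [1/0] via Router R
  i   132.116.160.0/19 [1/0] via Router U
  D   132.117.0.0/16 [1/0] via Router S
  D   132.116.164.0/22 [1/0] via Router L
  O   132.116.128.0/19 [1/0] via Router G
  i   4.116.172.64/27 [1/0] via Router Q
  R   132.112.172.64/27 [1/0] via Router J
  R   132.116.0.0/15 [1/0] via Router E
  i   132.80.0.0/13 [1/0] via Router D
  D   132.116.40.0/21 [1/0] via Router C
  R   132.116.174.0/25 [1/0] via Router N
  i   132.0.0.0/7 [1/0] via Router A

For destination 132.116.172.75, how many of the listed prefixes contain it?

4

Prefixes containing 132.116.172.75:
  132.0.0.0/7 (132.0.0.0 - 133.255.255.255)
  132.116.0.0/15 (132.116.0.0 - 132.117.255.255)
  132.116.160.0/19 (132.116.160.0 - 132.116.191.255)
  132.116.160.0/20 (132.116.160.0 - 132.116.175.255)
Total matching entries: 4.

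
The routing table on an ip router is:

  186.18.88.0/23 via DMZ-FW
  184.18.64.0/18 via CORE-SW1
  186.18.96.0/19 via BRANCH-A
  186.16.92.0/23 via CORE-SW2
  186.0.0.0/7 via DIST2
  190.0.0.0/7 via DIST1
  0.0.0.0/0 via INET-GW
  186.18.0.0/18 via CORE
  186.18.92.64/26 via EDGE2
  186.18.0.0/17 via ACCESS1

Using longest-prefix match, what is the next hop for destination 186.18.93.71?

Routes whose prefix contains 186.18.93.71:
  0.0.0.0/0 (default, matches everything) -> INET-GW
  186.0.0.0/7 (186.0.0.0 - 187.255.255.255) -> DIST2
  186.18.0.0/17 (186.18.0.0 - 186.18.127.255) -> ACCESS1
More-specific entries that do NOT match:
  186.18.92.64/26 (186.18.92.64 - 186.18.92.127) does not contain 186.18.93.71
  186.18.88.0/23 (186.18.88.0 - 186.18.89.255) does not contain 186.18.93.71
  186.16.92.0/23 (186.16.92.0 - 186.16.93.255) does not contain 186.18.93.71
  186.18.96.0/19 (186.18.96.0 - 186.18.127.255) does not contain 186.18.93.71
  184.18.64.0/18 (184.18.64.0 - 184.18.127.255) does not contain 186.18.93.71
  186.18.0.0/18 (186.18.0.0 - 186.18.63.255) does not contain 186.18.93.71
Longest matching prefix is /17 -> next hop ACCESS1.

ACCESS1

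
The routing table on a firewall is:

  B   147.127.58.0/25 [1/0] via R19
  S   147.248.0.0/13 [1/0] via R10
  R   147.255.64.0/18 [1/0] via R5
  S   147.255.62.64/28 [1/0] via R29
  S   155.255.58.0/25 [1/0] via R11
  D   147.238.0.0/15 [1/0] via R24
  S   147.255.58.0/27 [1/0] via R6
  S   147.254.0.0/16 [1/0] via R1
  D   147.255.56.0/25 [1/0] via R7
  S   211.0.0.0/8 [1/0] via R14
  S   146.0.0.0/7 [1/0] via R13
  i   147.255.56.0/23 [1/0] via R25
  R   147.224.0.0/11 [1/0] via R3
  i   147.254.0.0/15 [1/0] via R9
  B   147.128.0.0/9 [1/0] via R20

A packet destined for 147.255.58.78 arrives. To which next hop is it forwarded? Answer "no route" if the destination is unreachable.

Routes whose prefix contains 147.255.58.78:
  146.0.0.0/7 (146.0.0.0 - 147.255.255.255) -> R13
  147.128.0.0/9 (147.128.0.0 - 147.255.255.255) -> R20
  147.224.0.0/11 (147.224.0.0 - 147.255.255.255) -> R3
  147.248.0.0/13 (147.248.0.0 - 147.255.255.255) -> R10
  147.254.0.0/15 (147.254.0.0 - 147.255.255.255) -> R9
More-specific entries that do NOT match:
  147.255.62.64/28 (147.255.62.64 - 147.255.62.79) does not contain 147.255.58.78
  147.255.58.0/27 (147.255.58.0 - 147.255.58.31) does not contain 147.255.58.78
  147.127.58.0/25 (147.127.58.0 - 147.127.58.127) does not contain 147.255.58.78
  155.255.58.0/25 (155.255.58.0 - 155.255.58.127) does not contain 147.255.58.78
  147.255.56.0/25 (147.255.56.0 - 147.255.56.127) does not contain 147.255.58.78
  147.255.56.0/23 (147.255.56.0 - 147.255.57.255) does not contain 147.255.58.78
  147.255.64.0/18 (147.255.64.0 - 147.255.127.255) does not contain 147.255.58.78
  147.254.0.0/16 (147.254.0.0 - 147.254.255.255) does not contain 147.255.58.78
Longest matching prefix is /15 -> next hop R9.

R9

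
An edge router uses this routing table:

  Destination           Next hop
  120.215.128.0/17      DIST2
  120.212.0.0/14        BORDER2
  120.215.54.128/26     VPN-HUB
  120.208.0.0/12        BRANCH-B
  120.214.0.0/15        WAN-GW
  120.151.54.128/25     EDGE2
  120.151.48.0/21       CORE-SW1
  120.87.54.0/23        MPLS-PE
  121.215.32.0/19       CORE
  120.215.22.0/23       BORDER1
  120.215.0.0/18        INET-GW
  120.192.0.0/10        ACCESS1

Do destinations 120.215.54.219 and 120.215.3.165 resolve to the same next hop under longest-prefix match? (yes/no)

yes

120.215.54.219: longest match 120.215.0.0/18 -> INET-GW
120.215.3.165: longest match 120.215.0.0/18 -> INET-GW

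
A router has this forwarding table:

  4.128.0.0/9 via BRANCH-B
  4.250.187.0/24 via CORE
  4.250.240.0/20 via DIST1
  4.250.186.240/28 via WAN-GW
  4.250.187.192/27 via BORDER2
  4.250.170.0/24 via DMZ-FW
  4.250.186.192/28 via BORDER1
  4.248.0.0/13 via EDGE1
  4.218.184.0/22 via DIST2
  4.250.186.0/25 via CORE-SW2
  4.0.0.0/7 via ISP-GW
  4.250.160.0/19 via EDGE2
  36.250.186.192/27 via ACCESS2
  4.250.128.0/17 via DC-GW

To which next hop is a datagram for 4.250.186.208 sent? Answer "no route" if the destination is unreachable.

EDGE2

Routes whose prefix contains 4.250.186.208:
  4.0.0.0/7 (4.0.0.0 - 5.255.255.255) -> ISP-GW
  4.128.0.0/9 (4.128.0.0 - 4.255.255.255) -> BRANCH-B
  4.248.0.0/13 (4.248.0.0 - 4.255.255.255) -> EDGE1
  4.250.128.0/17 (4.250.128.0 - 4.250.255.255) -> DC-GW
  4.250.160.0/19 (4.250.160.0 - 4.250.191.255) -> EDGE2
More-specific entries that do NOT match:
  4.250.186.240/28 (4.250.186.240 - 4.250.186.255) does not contain 4.250.186.208
  4.250.186.192/28 (4.250.186.192 - 4.250.186.207) does not contain 4.250.186.208
  4.250.187.192/27 (4.250.187.192 - 4.250.187.223) does not contain 4.250.186.208
  36.250.186.192/27 (36.250.186.192 - 36.250.186.223) does not contain 4.250.186.208
  4.250.186.0/25 (4.250.186.0 - 4.250.186.127) does not contain 4.250.186.208
  4.250.187.0/24 (4.250.187.0 - 4.250.187.255) does not contain 4.250.186.208
  4.250.170.0/24 (4.250.170.0 - 4.250.170.255) does not contain 4.250.186.208
  4.218.184.0/22 (4.218.184.0 - 4.218.187.255) does not contain 4.250.186.208
  4.250.240.0/20 (4.250.240.0 - 4.250.255.255) does not contain 4.250.186.208
Longest matching prefix is /19 -> next hop EDGE2.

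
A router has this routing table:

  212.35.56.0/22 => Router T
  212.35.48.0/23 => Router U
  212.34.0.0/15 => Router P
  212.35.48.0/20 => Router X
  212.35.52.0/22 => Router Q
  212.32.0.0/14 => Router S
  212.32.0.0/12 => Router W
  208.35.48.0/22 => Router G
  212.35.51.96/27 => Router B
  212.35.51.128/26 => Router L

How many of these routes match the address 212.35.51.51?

4

Prefixes containing 212.35.51.51:
  212.32.0.0/12 (212.32.0.0 - 212.47.255.255)
  212.32.0.0/14 (212.32.0.0 - 212.35.255.255)
  212.34.0.0/15 (212.34.0.0 - 212.35.255.255)
  212.35.48.0/20 (212.35.48.0 - 212.35.63.255)
Total matching entries: 4.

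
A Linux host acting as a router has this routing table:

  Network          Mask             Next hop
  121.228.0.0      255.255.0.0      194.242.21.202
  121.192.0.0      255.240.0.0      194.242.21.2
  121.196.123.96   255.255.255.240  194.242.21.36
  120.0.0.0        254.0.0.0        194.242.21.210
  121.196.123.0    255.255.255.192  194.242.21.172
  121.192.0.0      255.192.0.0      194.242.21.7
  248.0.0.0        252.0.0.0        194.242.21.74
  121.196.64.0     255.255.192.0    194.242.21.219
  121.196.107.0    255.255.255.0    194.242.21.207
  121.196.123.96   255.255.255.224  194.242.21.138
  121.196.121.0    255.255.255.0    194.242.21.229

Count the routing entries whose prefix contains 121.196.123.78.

Prefixes containing 121.196.123.78:
  120.0.0.0/7 (120.0.0.0 - 121.255.255.255)
  121.192.0.0/10 (121.192.0.0 - 121.255.255.255)
  121.192.0.0/12 (121.192.0.0 - 121.207.255.255)
  121.196.64.0/18 (121.196.64.0 - 121.196.127.255)
Total matching entries: 4.

4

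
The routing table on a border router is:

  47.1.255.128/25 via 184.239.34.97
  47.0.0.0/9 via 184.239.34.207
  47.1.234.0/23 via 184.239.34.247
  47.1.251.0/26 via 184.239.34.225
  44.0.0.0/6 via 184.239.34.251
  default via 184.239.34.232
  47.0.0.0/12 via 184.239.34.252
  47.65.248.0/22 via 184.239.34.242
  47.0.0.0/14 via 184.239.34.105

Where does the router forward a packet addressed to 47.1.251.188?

184.239.34.105

Routes whose prefix contains 47.1.251.188:
  0.0.0.0/0 (default, matches everything) -> 184.239.34.232
  44.0.0.0/6 (44.0.0.0 - 47.255.255.255) -> 184.239.34.251
  47.0.0.0/9 (47.0.0.0 - 47.127.255.255) -> 184.239.34.207
  47.0.0.0/12 (47.0.0.0 - 47.15.255.255) -> 184.239.34.252
  47.0.0.0/14 (47.0.0.0 - 47.3.255.255) -> 184.239.34.105
More-specific entries that do NOT match:
  47.1.251.0/26 (47.1.251.0 - 47.1.251.63) does not contain 47.1.251.188
  47.1.255.128/25 (47.1.255.128 - 47.1.255.255) does not contain 47.1.251.188
  47.1.234.0/23 (47.1.234.0 - 47.1.235.255) does not contain 47.1.251.188
  47.65.248.0/22 (47.65.248.0 - 47.65.251.255) does not contain 47.1.251.188
Longest matching prefix is /14 -> next hop 184.239.34.105.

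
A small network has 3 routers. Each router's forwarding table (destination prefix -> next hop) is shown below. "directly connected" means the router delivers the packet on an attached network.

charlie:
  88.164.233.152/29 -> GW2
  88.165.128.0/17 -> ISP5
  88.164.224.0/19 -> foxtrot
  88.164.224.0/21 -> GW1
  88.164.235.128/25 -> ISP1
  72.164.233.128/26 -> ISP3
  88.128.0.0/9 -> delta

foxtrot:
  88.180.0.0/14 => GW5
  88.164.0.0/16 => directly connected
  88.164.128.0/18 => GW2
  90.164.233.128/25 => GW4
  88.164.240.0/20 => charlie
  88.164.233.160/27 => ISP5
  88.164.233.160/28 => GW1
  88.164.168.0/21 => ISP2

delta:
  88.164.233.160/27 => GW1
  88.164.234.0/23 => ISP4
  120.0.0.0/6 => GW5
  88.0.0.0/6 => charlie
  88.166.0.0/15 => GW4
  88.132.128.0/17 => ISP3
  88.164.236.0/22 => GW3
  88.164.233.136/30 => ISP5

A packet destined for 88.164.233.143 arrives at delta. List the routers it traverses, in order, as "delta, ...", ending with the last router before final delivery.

delta, charlie, foxtrot

At delta: longest match for 88.164.233.143 is 88.0.0.0/6 -> charlie
At charlie: longest match for 88.164.233.143 is 88.164.224.0/19 -> foxtrot
At foxtrot: longest match for 88.164.233.143 is 88.164.0.0/16 -> directly connected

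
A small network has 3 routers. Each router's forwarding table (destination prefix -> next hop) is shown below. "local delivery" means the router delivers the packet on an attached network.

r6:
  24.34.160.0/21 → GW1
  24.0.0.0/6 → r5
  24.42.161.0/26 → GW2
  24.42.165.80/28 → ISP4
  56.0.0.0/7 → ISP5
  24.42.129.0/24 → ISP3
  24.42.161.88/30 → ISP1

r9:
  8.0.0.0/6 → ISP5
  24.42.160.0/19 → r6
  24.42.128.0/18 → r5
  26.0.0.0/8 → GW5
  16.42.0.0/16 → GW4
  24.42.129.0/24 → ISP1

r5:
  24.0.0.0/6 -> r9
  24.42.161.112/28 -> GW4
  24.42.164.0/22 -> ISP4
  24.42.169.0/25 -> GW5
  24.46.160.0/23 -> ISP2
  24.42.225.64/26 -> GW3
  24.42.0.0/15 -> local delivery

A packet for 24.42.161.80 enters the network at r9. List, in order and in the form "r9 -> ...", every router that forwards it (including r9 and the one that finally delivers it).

r9 -> r6 -> r5

At r9: longest match for 24.42.161.80 is 24.42.160.0/19 -> r6
At r6: longest match for 24.42.161.80 is 24.0.0.0/6 -> r5
At r5: longest match for 24.42.161.80 is 24.42.0.0/15 -> local delivery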